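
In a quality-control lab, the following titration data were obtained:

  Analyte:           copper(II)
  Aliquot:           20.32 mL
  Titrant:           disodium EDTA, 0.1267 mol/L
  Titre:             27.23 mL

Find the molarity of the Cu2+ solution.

0.1698 mol/L

Cu^2+ + EDTA^4- → [Cu(EDTA)]^2-
n(EDTA) = 0.02723 L × 0.1267 mol/L = 3.450 × 10^-3 mol
n(Cu2+) = 3.450 × 10^-3 mol (1:1 mole ratio)
[Cu2+] = 3.450 × 10^-3 mol / 0.02032 L = 0.1698 mol/L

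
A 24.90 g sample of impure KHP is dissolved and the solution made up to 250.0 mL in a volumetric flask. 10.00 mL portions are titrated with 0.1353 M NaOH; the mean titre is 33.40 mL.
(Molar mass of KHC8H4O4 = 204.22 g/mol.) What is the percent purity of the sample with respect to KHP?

92.66 %

KHC8H4O4 + NaOH → KNaC8H4O4 + H2O
n(NaOH) per titration = 0.03340 × 0.1353 = 4.519 × 10^-3 mol
n(KHC8H4O4) in each aliquot = 4.519 × 10^-3 mol (1:1 ratio)
n(KHC8H4O4) in the whole flask = 4.519 × 10^-3 × 250.0/10.00 = 0.1130 mol
mass of KHC8H4O4 = 0.1130 × 204.22 = 23.07 g
% KHC8H4O4 = 23.07 / 24.90 × 100 = 92.66 %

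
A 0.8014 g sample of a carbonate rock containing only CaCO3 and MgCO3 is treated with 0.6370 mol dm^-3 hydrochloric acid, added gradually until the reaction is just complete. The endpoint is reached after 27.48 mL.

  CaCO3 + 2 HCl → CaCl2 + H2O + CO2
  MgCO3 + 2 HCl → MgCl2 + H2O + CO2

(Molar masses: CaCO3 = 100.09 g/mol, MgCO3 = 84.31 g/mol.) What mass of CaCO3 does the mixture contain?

0.4027 g

n(HCl) = 0.02748 × 0.6370 = 0.01750 mol
Let x = n(CaCO3), y = n(MgCO3).
Titrant: 2x + 2y = 0.01750;  mass: 100.09x + 84.31y = 0.8014
Solving, x = 4.023 × 10^-3 mol, y = 4.729 × 10^-3 mol
mass of CaCO3 = 4.023 × 10^-3 × 100.09 = 0.4027 g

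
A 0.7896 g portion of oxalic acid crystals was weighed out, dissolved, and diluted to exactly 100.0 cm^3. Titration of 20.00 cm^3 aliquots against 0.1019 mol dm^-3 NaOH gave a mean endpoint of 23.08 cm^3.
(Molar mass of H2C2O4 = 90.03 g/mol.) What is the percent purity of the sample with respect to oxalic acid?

67.04 %

H2C2O4 + 2 NaOH → Na2C2O4 + 2 H2O
n(NaOH) per titration = 0.02308 × 0.1019 = 2.352 × 10^-3 mol
From the 1:2 ratio, n(H2C2O4) in each aliquot = 1/2 × 2.352 × 10^-3 = 1.176 × 10^-3 mol
n(H2C2O4) in the whole flask = 1.176 × 10^-3 × 100.0/20.00 = 5.880 × 10^-3 mol
mass of H2C2O4 = 5.880 × 10^-3 × 90.03 = 0.5293 g
% H2C2O4 = 0.5293 / 0.7896 × 100 = 67.04 %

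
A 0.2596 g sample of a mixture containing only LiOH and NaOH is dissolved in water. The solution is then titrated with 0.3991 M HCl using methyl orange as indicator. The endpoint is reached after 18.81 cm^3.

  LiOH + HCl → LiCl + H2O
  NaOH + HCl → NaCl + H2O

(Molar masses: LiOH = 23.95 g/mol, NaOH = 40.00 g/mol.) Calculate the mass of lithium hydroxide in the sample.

n(HCl) = 0.01881 × 0.3991 = 7.507 × 10^-3 mol
Let x = n(LiOH), y = n(NaOH).
Titrant: 1x + 1y = 7.507 × 10^-3;  mass: 23.95x + 40.00y = 0.2596
Solving, x = 2.535 × 10^-3 mol, y = 4.972 × 10^-3 mol
mass of LiOH = 2.535 × 10^-3 × 23.95 = 0.06071 g

0.06071 g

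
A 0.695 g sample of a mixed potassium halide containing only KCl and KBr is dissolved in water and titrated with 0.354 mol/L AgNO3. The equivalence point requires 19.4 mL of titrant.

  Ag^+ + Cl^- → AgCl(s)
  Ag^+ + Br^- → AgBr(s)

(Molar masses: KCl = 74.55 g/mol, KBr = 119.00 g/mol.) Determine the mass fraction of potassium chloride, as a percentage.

29.5 %

n(AgNO3) = 0.0194 × 0.354 = 6.87 × 10^-3 mol
Let x = n(KCl), y = n(KBr).
Titrant: 1x + 1y = 6.87 × 10^-3;  mass: 74.55x + 119.00y = 0.695
Solving, x = 2.75 × 10^-3 mol, y = 4.12 × 10^-3 mol
mass of KCl = 2.75 × 10^-3 × 74.55 = 0.205 g
% KCl = 0.205 / 0.695 × 100 = 29.5 %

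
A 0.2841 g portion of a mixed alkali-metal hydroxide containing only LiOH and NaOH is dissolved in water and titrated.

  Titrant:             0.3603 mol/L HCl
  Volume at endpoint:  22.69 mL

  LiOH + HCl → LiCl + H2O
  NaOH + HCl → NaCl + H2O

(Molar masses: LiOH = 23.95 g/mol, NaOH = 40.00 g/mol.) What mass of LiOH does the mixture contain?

0.06403 g

n(HCl) = 0.02269 × 0.3603 = 8.175 × 10^-3 mol
Let x = n(LiOH), y = n(NaOH).
Titrant: 1x + 1y = 8.175 × 10^-3;  mass: 23.95x + 40.00y = 0.2841
Solving, x = 2.673 × 10^-3 mol, y = 5.502 × 10^-3 mol
mass of LiOH = 2.673 × 10^-3 × 23.95 = 0.06403 g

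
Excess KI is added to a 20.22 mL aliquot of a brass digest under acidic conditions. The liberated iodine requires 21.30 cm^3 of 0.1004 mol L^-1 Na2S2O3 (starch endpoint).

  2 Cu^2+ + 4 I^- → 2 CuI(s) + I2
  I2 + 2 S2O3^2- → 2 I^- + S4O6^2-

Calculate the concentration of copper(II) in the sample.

0.1058 mol/L

n(S2O3^2-) = 0.02130 × 0.1004 = 2.139 × 10^-3 mol
n(I2) = n(S2O3^2-)/2 = 1.069 × 10^-3 mol
From the 2:1 ratio, n(Cu2+) in the aliquot = 2/1 × 1.069 × 10^-3 = 2.139 × 10^-3 mol
[Cu2+] = 2.139 × 10^-3 / 0.02022 = 0.1058 mol/L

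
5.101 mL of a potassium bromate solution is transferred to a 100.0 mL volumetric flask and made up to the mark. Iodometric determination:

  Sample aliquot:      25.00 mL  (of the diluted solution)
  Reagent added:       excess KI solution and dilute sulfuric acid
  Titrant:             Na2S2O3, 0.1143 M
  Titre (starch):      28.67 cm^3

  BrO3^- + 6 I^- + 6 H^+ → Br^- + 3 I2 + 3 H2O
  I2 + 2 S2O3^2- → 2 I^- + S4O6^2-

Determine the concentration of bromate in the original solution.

n(S2O3^2-) = 0.02867 × 0.1143 = 3.277 × 10^-3 mol
n(I2) = n(S2O3^2-)/2 = 1.638 × 10^-3 mol
From the 1:3 ratio, n(BrO3^-) in the aliquot = 1/3 × 1.638 × 10^-3 = 5.462 × 10^-4 mol
[BrO3^-]_dilute = 5.462 × 10^-4 / 0.02500 = 0.02185 mol/L
[BrO3^-]_original = 0.02185 × 100.0/5.101 = 0.4283 mol/L

0.4283 M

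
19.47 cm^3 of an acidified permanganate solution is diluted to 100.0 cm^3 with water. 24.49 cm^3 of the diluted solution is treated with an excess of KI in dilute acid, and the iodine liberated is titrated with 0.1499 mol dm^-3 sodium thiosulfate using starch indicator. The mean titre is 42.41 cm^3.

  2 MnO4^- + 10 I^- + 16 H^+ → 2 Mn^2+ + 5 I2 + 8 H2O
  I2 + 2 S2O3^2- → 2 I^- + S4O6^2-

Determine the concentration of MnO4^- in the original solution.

n(S2O3^2-) = 0.04241 × 0.1499 = 6.357 × 10^-3 mol
n(I2) = n(S2O3^2-)/2 = 3.179 × 10^-3 mol
From the 2:5 ratio, n(MnO4^-) in the aliquot = 2/5 × 3.179 × 10^-3 = 1.271 × 10^-3 mol
[MnO4^-]_dilute = 1.271 × 10^-3 / 0.02449 = 0.05192 mol/L
[MnO4^-]_original = 0.05192 × 100.0/19.47 = 0.2667 mol/L

0.2667 mol/L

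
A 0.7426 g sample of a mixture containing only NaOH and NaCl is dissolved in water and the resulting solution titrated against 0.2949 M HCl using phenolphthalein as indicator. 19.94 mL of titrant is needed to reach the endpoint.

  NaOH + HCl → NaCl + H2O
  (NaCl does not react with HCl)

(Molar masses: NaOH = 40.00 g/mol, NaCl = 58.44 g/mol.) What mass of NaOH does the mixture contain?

0.2352 g

n(HCl) = 0.01994 × 0.2949 = 5.880 × 10^-3 mol
Let x = n(NaOH), y = n(NaCl).
Titrant: 1x = 5.880 × 10^-3;  mass: 40.00x + 58.44y = 0.7426
Solving, x = 5.880 × 10^-3 mol, y = 8.682 × 10^-3 mol
mass of NaOH = 5.880 × 10^-3 × 40.00 = 0.2352 g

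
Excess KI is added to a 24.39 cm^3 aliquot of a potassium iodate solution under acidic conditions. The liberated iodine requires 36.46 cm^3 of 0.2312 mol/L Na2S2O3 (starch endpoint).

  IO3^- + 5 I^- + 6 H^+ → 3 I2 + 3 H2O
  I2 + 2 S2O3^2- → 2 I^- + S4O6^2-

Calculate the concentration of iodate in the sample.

0.05760 mol/L

n(S2O3^2-) = 0.03646 × 0.2312 = 8.430 × 10^-3 mol
n(I2) = n(S2O3^2-)/2 = 4.215 × 10^-3 mol
From the 1:3 ratio, n(IO3^-) in the aliquot = 1/3 × 4.215 × 10^-3 = 1.405 × 10^-3 mol
[IO3^-] = 1.405 × 10^-3 / 0.02439 = 0.05760 mol/L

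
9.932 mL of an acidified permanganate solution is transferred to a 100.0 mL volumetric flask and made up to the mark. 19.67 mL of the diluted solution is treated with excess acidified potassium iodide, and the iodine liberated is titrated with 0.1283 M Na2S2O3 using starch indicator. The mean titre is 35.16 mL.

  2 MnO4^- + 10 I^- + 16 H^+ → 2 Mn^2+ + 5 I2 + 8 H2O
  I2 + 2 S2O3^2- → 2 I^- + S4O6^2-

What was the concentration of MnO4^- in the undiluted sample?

0.4618 M

n(S2O3^2-) = 0.03516 × 0.1283 = 4.511 × 10^-3 mol
n(I2) = n(S2O3^2-)/2 = 2.256 × 10^-3 mol
From the 2:5 ratio, n(MnO4^-) in the aliquot = 2/5 × 2.256 × 10^-3 = 9.022 × 10^-4 mol
[MnO4^-]_dilute = 9.022 × 10^-4 / 0.01967 = 0.04587 mol/L
[MnO4^-]_original = 0.04587 × 100.0/9.932 = 0.4618 mol/L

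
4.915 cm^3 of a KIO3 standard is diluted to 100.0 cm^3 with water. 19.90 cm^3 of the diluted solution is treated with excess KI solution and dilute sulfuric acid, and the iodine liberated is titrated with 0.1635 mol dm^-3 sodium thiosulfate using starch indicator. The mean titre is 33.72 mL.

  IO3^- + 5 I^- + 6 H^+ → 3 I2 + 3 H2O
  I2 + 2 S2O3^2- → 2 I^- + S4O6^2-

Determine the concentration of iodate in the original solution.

n(S2O3^2-) = 0.03372 × 0.1635 = 5.513 × 10^-3 mol
n(I2) = n(S2O3^2-)/2 = 2.757 × 10^-3 mol
From the 1:3 ratio, n(IO3^-) in the aliquot = 1/3 × 2.757 × 10^-3 = 9.189 × 10^-4 mol
[IO3^-]_dilute = 9.189 × 10^-4 / 0.01990 = 0.04617 mol/L
[IO3^-]_original = 0.04617 × 100.0/4.915 = 0.9395 mol/L

0.9395 mol/L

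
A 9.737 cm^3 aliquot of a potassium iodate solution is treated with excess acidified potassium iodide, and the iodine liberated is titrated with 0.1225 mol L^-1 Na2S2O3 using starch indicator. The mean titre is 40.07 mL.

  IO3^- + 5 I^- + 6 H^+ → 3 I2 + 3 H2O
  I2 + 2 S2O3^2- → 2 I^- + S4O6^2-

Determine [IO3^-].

n(S2O3^2-) = 0.04007 × 0.1225 = 4.909 × 10^-3 mol
n(I2) = n(S2O3^2-)/2 = 2.454 × 10^-3 mol
From the 1:3 ratio, n(IO3^-) in the aliquot = 1/3 × 2.454 × 10^-3 = 8.181 × 10^-4 mol
[IO3^-] = 8.181 × 10^-4 / 0.009737 = 0.08402 mol/L

0.08402 mol/L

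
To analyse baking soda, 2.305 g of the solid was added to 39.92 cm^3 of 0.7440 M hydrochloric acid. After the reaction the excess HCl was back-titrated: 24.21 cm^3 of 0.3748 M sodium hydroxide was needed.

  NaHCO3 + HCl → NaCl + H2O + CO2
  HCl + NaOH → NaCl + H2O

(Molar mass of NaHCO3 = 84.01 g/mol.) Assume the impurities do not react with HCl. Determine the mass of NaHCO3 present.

1.733 g

n(HCl) added = 0.03992 × 0.7440 = 0.02970 mol
n(NaOH) used in back-titration = 0.02421 × 0.3748 = 9.074 × 10^-3 mol
n(HCl) left over = 9.074 × 10^-3 mol (1:1 ratio)
n(HCl) consumed by analyte = 0.02970 − 9.074 × 10^-3 = 0.02063 mol
n(NaHCO3) = 0.02063 mol (1:1 ratio)
mass of NaHCO3 = 0.02063 × 84.01 = 1.733 g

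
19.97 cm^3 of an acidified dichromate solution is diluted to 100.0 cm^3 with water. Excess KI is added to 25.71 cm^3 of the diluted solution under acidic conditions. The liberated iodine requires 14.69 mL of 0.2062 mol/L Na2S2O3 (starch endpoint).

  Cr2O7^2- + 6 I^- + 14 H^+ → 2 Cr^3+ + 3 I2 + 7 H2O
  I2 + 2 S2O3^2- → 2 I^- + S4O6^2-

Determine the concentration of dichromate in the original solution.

n(S2O3^2-) = 0.01469 × 0.2062 = 3.029 × 10^-3 mol
n(I2) = n(S2O3^2-)/2 = 1.515 × 10^-3 mol
From the 1:3 ratio, n(Cr2O7^2-) in the aliquot = 1/3 × 1.515 × 10^-3 = 5.048 × 10^-4 mol
[Cr2O7^2-]_dilute = 5.048 × 10^-4 / 0.02571 = 0.01964 mol/L
[Cr2O7^2-]_original = 0.01964 × 100.0/19.97 = 0.09833 mol/L

0.09833 mol/L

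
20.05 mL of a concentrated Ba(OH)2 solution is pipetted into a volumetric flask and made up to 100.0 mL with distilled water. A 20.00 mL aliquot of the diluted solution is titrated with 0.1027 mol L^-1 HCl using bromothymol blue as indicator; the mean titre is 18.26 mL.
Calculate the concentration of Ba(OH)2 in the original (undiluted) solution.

Ba(OH)2 + 2 HCl → BaCl2 + 2 H2O
n(HCl) = 0.01826 × 0.1027 = 1.875 × 10^-3 mol
From the 1:2 ratio, n(Ba(OH)2) in the aliquot = 1/2 × 1.875 × 10^-3 = 9.377 × 10^-4 mol
[Ba(OH)2]_dilute = 9.377 × 10^-4 / 0.02000 = 0.04688 mol/L
Dilution factor = 100.0 / 20.05 = 4.988
[Ba(OH)2]_stock = 0.04688 × 4.988 = 0.2338 mol/L

0.2338 mol/L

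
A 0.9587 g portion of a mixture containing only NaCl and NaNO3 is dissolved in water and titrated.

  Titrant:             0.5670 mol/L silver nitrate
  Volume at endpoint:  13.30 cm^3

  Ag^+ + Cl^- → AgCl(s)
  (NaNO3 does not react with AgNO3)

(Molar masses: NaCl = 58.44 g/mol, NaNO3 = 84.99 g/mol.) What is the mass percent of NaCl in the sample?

45.97 %

n(AgNO3) = 0.01330 × 0.5670 = 7.541 × 10^-3 mol
Let x = n(NaCl), y = n(NaNO3).
Titrant: 1x = 7.541 × 10^-3;  mass: 58.44x + 84.99y = 0.9587
Solving, x = 7.541 × 10^-3 mol, y = 6.095 × 10^-3 mol
mass of NaCl = 7.541 × 10^-3 × 58.44 = 0.4407 g
% NaCl = 0.4407 / 0.9587 × 100 = 45.97 %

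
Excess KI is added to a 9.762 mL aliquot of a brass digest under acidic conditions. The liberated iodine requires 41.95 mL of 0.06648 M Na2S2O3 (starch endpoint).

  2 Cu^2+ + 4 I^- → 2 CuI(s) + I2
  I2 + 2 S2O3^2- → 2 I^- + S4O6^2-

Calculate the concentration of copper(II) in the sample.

n(S2O3^2-) = 0.04195 × 0.06648 = 2.789 × 10^-3 mol
n(I2) = n(S2O3^2-)/2 = 1.394 × 10^-3 mol
From the 2:1 ratio, n(Cu2+) in the aliquot = 2/1 × 1.394 × 10^-3 = 2.789 × 10^-3 mol
[Cu2+] = 2.789 × 10^-3 / 0.009762 = 0.2857 mol/L

0.2857 M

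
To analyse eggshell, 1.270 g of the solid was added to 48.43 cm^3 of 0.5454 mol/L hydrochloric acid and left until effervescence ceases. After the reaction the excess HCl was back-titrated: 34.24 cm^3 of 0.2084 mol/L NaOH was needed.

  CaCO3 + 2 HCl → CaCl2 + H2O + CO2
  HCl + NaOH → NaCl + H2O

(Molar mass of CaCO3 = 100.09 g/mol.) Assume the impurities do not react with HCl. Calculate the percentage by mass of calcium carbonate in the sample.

n(HCl) added = 0.04843 × 0.5454 = 0.02641 mol
n(NaOH) used in back-titration = 0.03424 × 0.2084 = 7.136 × 10^-3 mol
n(HCl) left over = 7.136 × 10^-3 mol (1:1 ratio)
n(HCl) consumed by analyte = 0.02641 − 7.136 × 10^-3 = 0.01928 mol
From the 1:2 ratio, n(CaCO3) = 1/2 × 0.01928 = 9.639 × 10^-3 mol
mass of CaCO3 = 9.639 × 10^-3 × 100.09 = 0.9648 g
% CaCO3 = 0.9648 / 1.270 × 100 = 75.97 %

75.97 %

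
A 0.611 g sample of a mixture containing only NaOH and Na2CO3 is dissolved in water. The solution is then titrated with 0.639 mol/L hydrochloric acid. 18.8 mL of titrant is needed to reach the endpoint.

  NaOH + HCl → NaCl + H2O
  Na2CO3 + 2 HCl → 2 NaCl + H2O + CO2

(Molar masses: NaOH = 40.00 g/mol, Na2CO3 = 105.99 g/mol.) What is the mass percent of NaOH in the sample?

12.9 %

n(HCl) = 0.0188 × 0.639 = 0.0120 mol
Let x = n(NaOH), y = n(Na2CO3).
Titrant: 1x + 2y = 0.0120;  mass: 40.00x + 105.99y = 0.611
Solving, x = 1.97 × 10^-3 mol, y = 5.02 × 10^-3 mol
mass of NaOH = 1.97 × 10^-3 × 40.00 = 0.0789 g
% NaOH = 0.0789 / 0.611 × 100 = 12.9 %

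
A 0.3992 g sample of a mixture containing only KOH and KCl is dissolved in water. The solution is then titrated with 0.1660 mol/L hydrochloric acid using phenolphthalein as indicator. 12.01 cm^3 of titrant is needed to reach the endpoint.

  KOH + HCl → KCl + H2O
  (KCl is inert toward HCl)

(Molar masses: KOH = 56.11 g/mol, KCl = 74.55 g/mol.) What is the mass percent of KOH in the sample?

n(HCl) = 0.01201 × 0.1660 = 1.994 × 10^-3 mol
Let x = n(KOH), y = n(KCl).
Titrant: 1x = 1.994 × 10^-3;  mass: 56.11x + 74.55y = 0.3992
Solving, x = 1.994 × 10^-3 mol, y = 3.854 × 10^-3 mol
mass of KOH = 1.994 × 10^-3 × 56.11 = 0.1119 g
% KOH = 0.1119 / 0.3992 × 100 = 28.02 %

28.02 %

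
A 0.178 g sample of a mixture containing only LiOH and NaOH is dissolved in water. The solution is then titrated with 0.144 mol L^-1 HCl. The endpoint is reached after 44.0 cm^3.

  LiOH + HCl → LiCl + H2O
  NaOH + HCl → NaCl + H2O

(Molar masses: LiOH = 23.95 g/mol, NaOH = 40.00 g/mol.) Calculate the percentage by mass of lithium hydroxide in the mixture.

63.2 %

n(HCl) = 0.0440 × 0.144 = 6.34 × 10^-3 mol
Let x = n(LiOH), y = n(NaOH).
Titrant: 1x + 1y = 6.34 × 10^-3;  mass: 23.95x + 40.00y = 0.178
Solving, x = 4.70 × 10^-3 mol, y = 1.64 × 10^-3 mol
mass of LiOH = 4.70 × 10^-3 × 23.95 = 0.113 g
% LiOH = 0.113 / 0.178 × 100 = 63.2 %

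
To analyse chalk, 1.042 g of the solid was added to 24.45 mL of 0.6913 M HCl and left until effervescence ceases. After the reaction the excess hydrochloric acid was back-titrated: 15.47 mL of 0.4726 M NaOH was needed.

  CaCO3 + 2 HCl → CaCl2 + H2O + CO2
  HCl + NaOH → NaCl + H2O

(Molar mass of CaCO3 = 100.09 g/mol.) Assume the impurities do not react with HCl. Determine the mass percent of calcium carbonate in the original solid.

n(HCl) added = 0.02445 × 0.6913 = 0.01690 mol
n(NaOH) used in back-titration = 0.01547 × 0.4726 = 7.311 × 10^-3 mol
n(HCl) left over = 7.311 × 10^-3 mol (1:1 ratio)
n(HCl) consumed by analyte = 0.01690 − 7.311 × 10^-3 = 9.591 × 10^-3 mol
From the 1:2 ratio, n(CaCO3) = 1/2 × 9.591 × 10^-3 = 4.796 × 10^-3 mol
mass of CaCO3 = 4.796 × 10^-3 × 100.09 = 0.4800 g
% CaCO3 = 0.4800 / 1.042 × 100 = 46.06 %

46.06 %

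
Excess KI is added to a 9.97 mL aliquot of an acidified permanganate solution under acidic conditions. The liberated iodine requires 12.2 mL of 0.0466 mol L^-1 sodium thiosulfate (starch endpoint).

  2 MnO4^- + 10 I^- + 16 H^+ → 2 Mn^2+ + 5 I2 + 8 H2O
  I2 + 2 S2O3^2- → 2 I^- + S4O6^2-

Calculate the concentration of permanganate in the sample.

n(S2O3^2-) = 0.0122 × 0.0466 = 5.69 × 10^-4 mol
n(I2) = n(S2O3^2-)/2 = 2.84 × 10^-4 mol
From the 2:5 ratio, n(MnO4^-) in the aliquot = 2/5 × 2.84 × 10^-4 = 1.14 × 10^-4 mol
[MnO4^-] = 1.14 × 10^-4 / 0.00997 = 0.0114 mol/L

0.0114 mol/L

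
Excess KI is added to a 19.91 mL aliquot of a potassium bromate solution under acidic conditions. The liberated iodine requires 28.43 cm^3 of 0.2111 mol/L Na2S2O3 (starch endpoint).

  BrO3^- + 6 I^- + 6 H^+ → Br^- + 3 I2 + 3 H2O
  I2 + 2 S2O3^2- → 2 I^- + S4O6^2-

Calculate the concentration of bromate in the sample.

0.05024 mol/L

n(S2O3^2-) = 0.02843 × 0.2111 = 6.002 × 10^-3 mol
n(I2) = n(S2O3^2-)/2 = 3.001 × 10^-3 mol
From the 1:3 ratio, n(BrO3^-) in the aliquot = 1/3 × 3.001 × 10^-3 = 1.000 × 10^-3 mol
[BrO3^-] = 1.000 × 10^-3 / 0.01991 = 0.05024 mol/L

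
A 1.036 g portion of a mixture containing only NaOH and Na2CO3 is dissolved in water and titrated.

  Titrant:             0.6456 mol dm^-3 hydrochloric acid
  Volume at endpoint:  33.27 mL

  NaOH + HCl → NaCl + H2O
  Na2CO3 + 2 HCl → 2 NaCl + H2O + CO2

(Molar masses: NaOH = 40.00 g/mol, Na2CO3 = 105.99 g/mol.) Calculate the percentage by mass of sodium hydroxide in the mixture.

30.39 %

n(HCl) = 0.03327 × 0.6456 = 0.02148 mol
Let x = n(NaOH), y = n(Na2CO3).
Titrant: 1x + 2y = 0.02148;  mass: 40.00x + 105.99y = 1.036
Solving, x = 7.871 × 10^-3 mol, y = 6.804 × 10^-3 mol
mass of NaOH = 7.871 × 10^-3 × 40.00 = 0.3148 g
% NaOH = 0.3148 / 1.036 × 100 = 30.39 %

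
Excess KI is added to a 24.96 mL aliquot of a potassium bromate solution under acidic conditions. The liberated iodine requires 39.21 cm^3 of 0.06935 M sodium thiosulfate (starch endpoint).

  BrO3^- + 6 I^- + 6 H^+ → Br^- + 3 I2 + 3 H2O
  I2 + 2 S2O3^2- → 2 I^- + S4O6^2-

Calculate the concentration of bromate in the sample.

n(S2O3^2-) = 0.03921 × 0.06935 = 2.719 × 10^-3 mol
n(I2) = n(S2O3^2-)/2 = 1.360 × 10^-3 mol
From the 1:3 ratio, n(BrO3^-) in the aliquot = 1/3 × 1.360 × 10^-3 = 4.532 × 10^-4 mol
[BrO3^-] = 4.532 × 10^-4 / 0.02496 = 0.01816 mol/L

0.01816 M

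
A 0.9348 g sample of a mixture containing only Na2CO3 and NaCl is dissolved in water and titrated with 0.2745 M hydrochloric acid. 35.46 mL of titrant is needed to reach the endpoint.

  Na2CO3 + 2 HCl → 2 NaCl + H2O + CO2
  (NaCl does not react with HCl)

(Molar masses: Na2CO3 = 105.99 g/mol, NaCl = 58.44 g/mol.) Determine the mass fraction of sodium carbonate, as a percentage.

n(HCl) = 0.03546 × 0.2745 = 9.734 × 10^-3 mol
Let x = n(Na2CO3), y = n(NaCl).
Titrant: 2x = 9.734 × 10^-3;  mass: 105.99x + 58.44y = 0.9348
Solving, x = 4.867 × 10^-3 mol, y = 7.169 × 10^-3 mol
mass of Na2CO3 = 4.867 × 10^-3 × 105.99 = 0.5158 g
% Na2CO3 = 0.5158 / 0.9348 × 100 = 55.18 %

55.18 %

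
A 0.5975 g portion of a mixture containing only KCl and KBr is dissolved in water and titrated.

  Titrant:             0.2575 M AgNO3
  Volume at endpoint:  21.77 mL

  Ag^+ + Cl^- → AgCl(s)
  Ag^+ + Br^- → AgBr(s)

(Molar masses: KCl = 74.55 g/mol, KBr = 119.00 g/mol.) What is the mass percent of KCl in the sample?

n(AgNO3) = 0.02177 × 0.2575 = 5.606 × 10^-3 mol
Let x = n(KCl), y = n(KBr).
Titrant: 1x + 1y = 5.606 × 10^-3;  mass: 74.55x + 119.00y = 0.5975
Solving, x = 1.566 × 10^-3 mol, y = 4.040 × 10^-3 mol
mass of KCl = 1.566 × 10^-3 × 74.55 = 0.1167 g
% KCl = 0.1167 / 0.5975 × 100 = 19.53 %

19.53 %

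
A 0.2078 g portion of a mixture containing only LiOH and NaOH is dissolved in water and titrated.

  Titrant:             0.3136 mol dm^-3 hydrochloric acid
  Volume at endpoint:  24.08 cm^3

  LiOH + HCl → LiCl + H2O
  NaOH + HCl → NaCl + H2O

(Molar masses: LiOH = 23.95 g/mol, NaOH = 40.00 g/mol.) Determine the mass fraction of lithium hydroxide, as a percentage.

n(HCl) = 0.02408 × 0.3136 = 7.551 × 10^-3 mol
Let x = n(LiOH), y = n(NaOH).
Titrant: 1x + 1y = 7.551 × 10^-3;  mass: 23.95x + 40.00y = 0.2078
Solving, x = 5.873 × 10^-3 mol, y = 1.679 × 10^-3 mol
mass of LiOH = 5.873 × 10^-3 × 23.95 = 0.1407 g
% LiOH = 0.1407 / 0.2078 × 100 = 67.69 %

67.69 %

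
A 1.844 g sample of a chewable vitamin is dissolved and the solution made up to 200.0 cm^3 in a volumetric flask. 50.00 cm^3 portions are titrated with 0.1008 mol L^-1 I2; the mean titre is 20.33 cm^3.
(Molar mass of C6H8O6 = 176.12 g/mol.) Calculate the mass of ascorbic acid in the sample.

C6H8O6 + I2 → C6H6O6 + 2 HI
n(I2) per titration = 0.02033 × 0.1008 = 2.049 × 10^-3 mol
n(C6H8O6) in each aliquot = 2.049 × 10^-3 mol (1:1 ratio)
n(C6H8O6) in the whole flask = 2.049 × 10^-3 × 200.0/50.00 = 8.197 × 10^-3 mol
mass of C6H8O6 = 8.197 × 10^-3 × 176.12 = 1.444 g

1.444 g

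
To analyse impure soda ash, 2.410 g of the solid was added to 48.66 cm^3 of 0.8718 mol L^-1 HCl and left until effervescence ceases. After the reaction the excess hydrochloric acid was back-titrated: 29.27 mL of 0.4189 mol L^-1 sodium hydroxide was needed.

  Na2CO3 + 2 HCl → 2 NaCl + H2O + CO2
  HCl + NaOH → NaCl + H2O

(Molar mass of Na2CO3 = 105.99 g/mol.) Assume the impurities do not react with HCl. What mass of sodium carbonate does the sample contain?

n(HCl) added = 0.04866 × 0.8718 = 0.04242 mol
n(NaOH) used in back-titration = 0.02927 × 0.4189 = 0.01226 mol
n(HCl) left over = 0.01226 mol (1:1 ratio)
n(HCl) consumed by analyte = 0.04242 − 0.01226 = 0.03016 mol
From the 1:2 ratio, n(Na2CO3) = 1/2 × 0.03016 = 0.01508 mol
mass of Na2CO3 = 0.01508 × 105.99 = 1.598 g

1.598 g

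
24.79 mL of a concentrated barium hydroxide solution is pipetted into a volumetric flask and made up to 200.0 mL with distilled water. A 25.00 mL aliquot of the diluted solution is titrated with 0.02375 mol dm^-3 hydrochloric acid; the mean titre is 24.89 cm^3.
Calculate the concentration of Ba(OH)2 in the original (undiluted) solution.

0.09538 mol/L

Ba(OH)2 + 2 HCl → BaCl2 + 2 H2O
n(HCl) = 0.02489 × 0.02375 = 5.911 × 10^-4 mol
From the 1:2 ratio, n(Ba(OH)2) in the aliquot = 1/2 × 5.911 × 10^-4 = 2.956 × 10^-4 mol
[Ba(OH)2]_dilute = 2.956 × 10^-4 / 0.02500 = 0.01182 mol/L
Dilution factor = 200.0 / 24.79 = 8.068
[Ba(OH)2]_stock = 0.01182 × 8.068 = 0.09538 mol/L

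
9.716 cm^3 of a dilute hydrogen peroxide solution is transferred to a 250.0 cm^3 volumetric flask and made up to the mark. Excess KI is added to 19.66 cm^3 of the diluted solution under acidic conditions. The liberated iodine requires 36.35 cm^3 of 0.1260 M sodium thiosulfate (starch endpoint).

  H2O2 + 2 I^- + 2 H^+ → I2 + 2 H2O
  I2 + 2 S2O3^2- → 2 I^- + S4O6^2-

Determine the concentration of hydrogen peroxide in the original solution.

2.997 M

n(S2O3^2-) = 0.03635 × 0.1260 = 4.580 × 10^-3 mol
n(I2) = n(S2O3^2-)/2 = 2.290 × 10^-3 mol
n(H2O2) in the aliquot = 2.290 × 10^-3 mol (1:1 ratio)
[H2O2]_dilute = 2.290 × 10^-3 / 0.01966 = 0.1165 mol/L
[H2O2]_original = 0.1165 × 250.0/9.716 = 2.997 mol/L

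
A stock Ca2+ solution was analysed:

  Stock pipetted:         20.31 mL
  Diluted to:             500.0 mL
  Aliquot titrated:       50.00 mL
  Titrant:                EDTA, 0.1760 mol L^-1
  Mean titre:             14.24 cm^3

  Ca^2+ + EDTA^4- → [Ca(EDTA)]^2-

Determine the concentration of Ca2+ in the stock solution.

1.234 mol/L

n(EDTA) = 0.01424 × 0.1760 = 2.506 × 10^-3 mol
n(Ca2+) in the aliquot = 2.506 × 10^-3 mol (1:1 ratio)
[Ca2+]_dilute = 2.506 × 10^-3 / 0.05000 = 0.05012 mol/L
Dilution factor = 500.0 / 20.31 = 24.62
[Ca2+]_stock = 0.05012 × 24.62 = 1.234 mol/L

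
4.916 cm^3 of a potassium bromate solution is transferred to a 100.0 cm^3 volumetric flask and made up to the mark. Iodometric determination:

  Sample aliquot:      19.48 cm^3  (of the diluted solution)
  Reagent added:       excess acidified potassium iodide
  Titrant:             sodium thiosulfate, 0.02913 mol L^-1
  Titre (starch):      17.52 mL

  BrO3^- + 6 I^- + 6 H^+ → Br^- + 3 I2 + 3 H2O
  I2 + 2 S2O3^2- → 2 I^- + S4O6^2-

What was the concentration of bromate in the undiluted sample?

n(S2O3^2-) = 0.01752 × 0.02913 = 5.104 × 10^-4 mol
n(I2) = n(S2O3^2-)/2 = 2.552 × 10^-4 mol
From the 1:3 ratio, n(BrO3^-) in the aliquot = 1/3 × 2.552 × 10^-4 = 8.506 × 10^-5 mol
[BrO3^-]_dilute = 8.506 × 10^-5 / 0.01948 = 0.004367 mol/L
[BrO3^-]_original = 0.004367 × 100.0/4.916 = 0.08882 mol/L

0.08882 mol/L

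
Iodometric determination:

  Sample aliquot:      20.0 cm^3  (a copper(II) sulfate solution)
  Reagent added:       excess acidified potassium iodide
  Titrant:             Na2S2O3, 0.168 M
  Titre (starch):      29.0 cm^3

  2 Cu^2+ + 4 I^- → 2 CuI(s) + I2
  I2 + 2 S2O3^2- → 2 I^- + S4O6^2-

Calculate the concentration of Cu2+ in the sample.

0.244 M

n(S2O3^2-) = 0.0290 × 0.168 = 4.87 × 10^-3 mol
n(I2) = n(S2O3^2-)/2 = 2.44 × 10^-3 mol
From the 2:1 ratio, n(Cu2+) in the aliquot = 2/1 × 2.44 × 10^-3 = 4.87 × 10^-3 mol
[Cu2+] = 4.87 × 10^-3 / 0.0200 = 0.244 mol/L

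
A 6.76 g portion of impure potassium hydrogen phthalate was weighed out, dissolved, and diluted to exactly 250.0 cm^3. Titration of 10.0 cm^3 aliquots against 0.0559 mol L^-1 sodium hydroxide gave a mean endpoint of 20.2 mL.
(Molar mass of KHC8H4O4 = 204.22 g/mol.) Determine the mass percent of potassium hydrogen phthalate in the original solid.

85.3 %

KHC8H4O4 + NaOH → KNaC8H4O4 + H2O
n(NaOH) per titration = 0.0202 × 0.0559 = 1.13 × 10^-3 mol
n(KHC8H4O4) in each aliquot = 1.13 × 10^-3 mol (1:1 ratio)
n(KHC8H4O4) in the whole flask = 1.13 × 10^-3 × 250.0/10.0 = 0.0282 mol
mass of KHC8H4O4 = 0.0282 × 204.22 = 5.77 g
% KHC8H4O4 = 5.77 / 6.76 × 100 = 85.3 %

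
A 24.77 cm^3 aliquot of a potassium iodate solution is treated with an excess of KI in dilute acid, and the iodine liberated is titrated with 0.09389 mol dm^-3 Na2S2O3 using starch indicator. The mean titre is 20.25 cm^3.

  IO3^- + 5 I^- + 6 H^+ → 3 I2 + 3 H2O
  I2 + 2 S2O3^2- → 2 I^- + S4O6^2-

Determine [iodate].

n(S2O3^2-) = 0.02025 × 0.09389 = 1.901 × 10^-3 mol
n(I2) = n(S2O3^2-)/2 = 9.506 × 10^-4 mol
From the 1:3 ratio, n(IO3^-) in the aliquot = 1/3 × 9.506 × 10^-4 = 3.169 × 10^-4 mol
[IO3^-] = 3.169 × 10^-4 / 0.02477 = 0.01279 mol/L

0.01279 mol/L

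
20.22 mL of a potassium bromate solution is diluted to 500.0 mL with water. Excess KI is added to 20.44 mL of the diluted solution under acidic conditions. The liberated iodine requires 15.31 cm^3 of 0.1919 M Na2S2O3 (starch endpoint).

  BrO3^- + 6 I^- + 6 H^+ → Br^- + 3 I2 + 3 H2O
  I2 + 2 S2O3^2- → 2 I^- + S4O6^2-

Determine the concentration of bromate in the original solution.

n(S2O3^2-) = 0.01531 × 0.1919 = 2.938 × 10^-3 mol
n(I2) = n(S2O3^2-)/2 = 1.469 × 10^-3 mol
From the 1:3 ratio, n(BrO3^-) in the aliquot = 1/3 × 1.469 × 10^-3 = 4.897 × 10^-4 mol
[BrO3^-]_dilute = 4.897 × 10^-4 / 0.02044 = 0.02396 mol/L
[BrO3^-]_original = 0.02396 × 500.0/20.22 = 0.5924 mol/L

0.5924 M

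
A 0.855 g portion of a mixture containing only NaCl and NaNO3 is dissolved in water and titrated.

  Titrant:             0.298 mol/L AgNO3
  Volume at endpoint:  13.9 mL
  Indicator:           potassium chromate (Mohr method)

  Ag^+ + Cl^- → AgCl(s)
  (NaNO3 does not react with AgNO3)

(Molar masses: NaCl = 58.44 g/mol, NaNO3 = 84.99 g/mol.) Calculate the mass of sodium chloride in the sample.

n(AgNO3) = 0.0139 × 0.298 = 4.14 × 10^-3 mol
Let x = n(NaCl), y = n(NaNO3).
Titrant: 1x = 4.14 × 10^-3;  mass: 58.44x + 84.99y = 0.855
Solving, x = 4.14 × 10^-3 mol, y = 7.21 × 10^-3 mol
mass of NaCl = 4.14 × 10^-3 × 58.44 = 0.242 g

0.242 g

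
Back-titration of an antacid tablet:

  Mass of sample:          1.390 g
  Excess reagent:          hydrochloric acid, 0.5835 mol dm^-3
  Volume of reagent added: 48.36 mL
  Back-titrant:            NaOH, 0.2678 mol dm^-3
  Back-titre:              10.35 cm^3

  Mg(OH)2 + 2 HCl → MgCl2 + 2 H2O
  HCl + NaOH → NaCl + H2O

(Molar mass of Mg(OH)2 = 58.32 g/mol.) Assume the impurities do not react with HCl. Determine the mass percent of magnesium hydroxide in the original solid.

n(HCl) added = 0.04836 × 0.5835 = 0.02822 mol
n(NaOH) used in back-titration = 0.01035 × 0.2678 = 2.772 × 10^-3 mol
n(HCl) left over = 2.772 × 10^-3 mol (1:1 ratio)
n(HCl) consumed by analyte = 0.02822 − 2.772 × 10^-3 = 0.02545 mol
From the 1:2 ratio, n(Mg(OH)2) = 1/2 × 0.02545 = 0.01272 mol
mass of Mg(OH)2 = 0.01272 × 58.32 = 0.7420 g
% Mg(OH)2 = 0.7420 / 1.390 × 100 = 53.38 %

53.38 %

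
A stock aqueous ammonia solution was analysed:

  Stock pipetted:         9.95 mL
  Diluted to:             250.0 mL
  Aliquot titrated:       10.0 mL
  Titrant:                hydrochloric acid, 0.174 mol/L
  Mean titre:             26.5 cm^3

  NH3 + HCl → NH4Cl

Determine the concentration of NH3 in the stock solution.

n(HCl) = 0.0265 × 0.174 = 4.61 × 10^-3 mol
n(NH3) in the aliquot = 4.61 × 10^-3 mol (1:1 ratio)
[NH3]_dilute = 4.61 × 10^-3 / 0.0100 = 0.461 mol/L
Dilution factor = 250.0 / 9.95 = 25.13
[NH3]_stock = 0.461 × 25.13 = 11.6 mol/L

11.6 mol/L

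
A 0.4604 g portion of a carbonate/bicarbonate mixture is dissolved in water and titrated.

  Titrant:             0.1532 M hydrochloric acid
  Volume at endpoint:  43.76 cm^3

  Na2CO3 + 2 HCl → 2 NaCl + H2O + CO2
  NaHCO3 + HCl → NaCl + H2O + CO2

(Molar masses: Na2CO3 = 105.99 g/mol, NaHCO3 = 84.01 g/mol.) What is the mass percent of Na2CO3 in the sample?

n(HCl) = 0.04376 × 0.1532 = 6.704 × 10^-3 mol
Let x = n(Na2CO3), y = n(NaHCO3).
Titrant: 2x + 1y = 6.704 × 10^-3;  mass: 105.99x + 84.01y = 0.4604
Solving, x = 1.657 × 10^-3 mol, y = 3.389 × 10^-3 mol
mass of Na2CO3 = 1.657 × 10^-3 × 105.99 = 0.1757 g
% Na2CO3 = 0.1757 / 0.4604 × 100 = 38.15 %

38.15 %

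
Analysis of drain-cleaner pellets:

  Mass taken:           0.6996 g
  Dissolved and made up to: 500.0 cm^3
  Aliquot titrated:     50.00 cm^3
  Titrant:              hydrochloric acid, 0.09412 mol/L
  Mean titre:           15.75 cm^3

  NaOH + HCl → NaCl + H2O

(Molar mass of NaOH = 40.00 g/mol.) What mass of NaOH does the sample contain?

0.5930 g

n(HCl) per titration = 0.01575 × 0.09412 = 1.482 × 10^-3 mol
n(NaOH) in each aliquot = 1.482 × 10^-3 mol (1:1 ratio)
n(NaOH) in the whole flask = 1.482 × 10^-3 × 500.0/50.00 = 0.01482 mol
mass of NaOH = 0.01482 × 40.00 = 0.5930 g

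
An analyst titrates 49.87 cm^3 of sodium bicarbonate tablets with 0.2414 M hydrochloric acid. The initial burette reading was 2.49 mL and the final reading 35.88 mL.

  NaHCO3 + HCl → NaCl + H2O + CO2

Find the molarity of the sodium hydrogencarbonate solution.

n(HCl) = 0.03339 L × 0.2414 mol/L = 8.060 × 10^-3 mol
n(NaHCO3) = 8.060 × 10^-3 mol (1:1 mole ratio)
[NaHCO3] = 8.060 × 10^-3 mol / 0.04987 L = 0.1616 mol/L

0.1616 M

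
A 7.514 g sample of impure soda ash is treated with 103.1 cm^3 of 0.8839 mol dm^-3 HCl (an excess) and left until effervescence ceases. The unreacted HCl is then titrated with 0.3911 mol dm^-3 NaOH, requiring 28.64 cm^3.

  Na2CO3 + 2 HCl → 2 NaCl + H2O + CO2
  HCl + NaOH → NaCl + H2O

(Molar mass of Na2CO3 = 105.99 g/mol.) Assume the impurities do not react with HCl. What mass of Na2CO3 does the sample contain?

n(HCl) added = 0.1031 × 0.8839 = 0.09113 mol
n(NaOH) used in back-titration = 0.02864 × 0.3911 = 0.01120 mol
n(HCl) left over = 0.01120 mol (1:1 ratio)
n(HCl) consumed by analyte = 0.09113 − 0.01120 = 0.07993 mol
From the 1:2 ratio, n(Na2CO3) = 1/2 × 0.07993 = 0.03996 mol
mass of Na2CO3 = 0.03996 × 105.99 = 4.236 g

4.236 g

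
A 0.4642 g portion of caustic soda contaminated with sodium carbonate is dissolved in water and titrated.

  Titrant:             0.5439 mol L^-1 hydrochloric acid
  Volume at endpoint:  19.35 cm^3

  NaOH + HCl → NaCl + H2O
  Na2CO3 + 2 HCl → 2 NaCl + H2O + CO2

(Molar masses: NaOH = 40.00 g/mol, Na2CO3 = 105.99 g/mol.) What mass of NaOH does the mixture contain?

0.2879 g

n(HCl) = 0.01935 × 0.5439 = 0.01052 mol
Let x = n(NaOH), y = n(Na2CO3).
Titrant: 1x + 2y = 0.01052;  mass: 40.00x + 105.99y = 0.4642
Solving, x = 7.198 × 10^-3 mol, y = 1.663 × 10^-3 mol
mass of NaOH = 7.198 × 10^-3 × 40.00 = 0.2879 g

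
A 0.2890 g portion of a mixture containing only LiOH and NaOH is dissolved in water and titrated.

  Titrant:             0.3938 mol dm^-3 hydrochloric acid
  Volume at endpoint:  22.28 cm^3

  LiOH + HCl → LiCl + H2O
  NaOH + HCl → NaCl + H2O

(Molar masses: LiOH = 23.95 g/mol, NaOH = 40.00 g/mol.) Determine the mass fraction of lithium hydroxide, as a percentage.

n(HCl) = 0.02228 × 0.3938 = 8.774 × 10^-3 mol
Let x = n(LiOH), y = n(NaOH).
Titrant: 1x + 1y = 8.774 × 10^-3;  mass: 23.95x + 40.00y = 0.2890
Solving, x = 3.860 × 10^-3 mol, y = 4.914 × 10^-3 mol
mass of LiOH = 3.860 × 10^-3 × 23.95 = 0.09245 g
% LiOH = 0.09245 / 0.2890 × 100 = 31.99 %

31.99 %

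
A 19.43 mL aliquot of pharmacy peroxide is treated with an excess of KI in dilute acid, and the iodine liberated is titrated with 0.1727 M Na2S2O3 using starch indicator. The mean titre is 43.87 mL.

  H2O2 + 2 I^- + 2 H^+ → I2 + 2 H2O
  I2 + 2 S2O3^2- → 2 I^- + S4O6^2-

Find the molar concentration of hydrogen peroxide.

n(S2O3^2-) = 0.04387 × 0.1727 = 7.576 × 10^-3 mol
n(I2) = n(S2O3^2-)/2 = 3.788 × 10^-3 mol
n(H2O2) in the aliquot = 3.788 × 10^-3 mol (1:1 ratio)
[H2O2] = 3.788 × 10^-3 / 0.01943 = 0.1950 mol/L

0.1950 M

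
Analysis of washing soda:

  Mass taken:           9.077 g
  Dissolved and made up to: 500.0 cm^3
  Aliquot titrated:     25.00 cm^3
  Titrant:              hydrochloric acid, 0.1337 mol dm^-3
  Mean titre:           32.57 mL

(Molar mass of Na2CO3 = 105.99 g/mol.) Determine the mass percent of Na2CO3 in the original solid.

50.85 %

Na2CO3 + 2 HCl → 2 NaCl + H2O + CO2
n(HCl) per titration = 0.03257 × 0.1337 = 4.355 × 10^-3 mol
From the 1:2 ratio, n(Na2CO3) in each aliquot = 1/2 × 4.355 × 10^-3 = 2.177 × 10^-3 mol
n(Na2CO3) in the whole flask = 2.177 × 10^-3 × 500.0/25.00 = 0.04355 mol
mass of Na2CO3 = 0.04355 × 105.99 = 4.615 g
% Na2CO3 = 4.615 / 9.077 × 100 = 50.85 %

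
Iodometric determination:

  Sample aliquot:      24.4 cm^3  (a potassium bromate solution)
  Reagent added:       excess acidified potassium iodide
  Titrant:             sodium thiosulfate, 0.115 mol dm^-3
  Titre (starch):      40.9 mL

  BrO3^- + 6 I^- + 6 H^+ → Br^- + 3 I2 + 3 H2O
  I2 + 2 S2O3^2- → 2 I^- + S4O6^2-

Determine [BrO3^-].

0.0321 mol/L

n(S2O3^2-) = 0.0409 × 0.115 = 4.70 × 10^-3 mol
n(I2) = n(S2O3^2-)/2 = 2.35 × 10^-3 mol
From the 1:3 ratio, n(BrO3^-) in the aliquot = 1/3 × 2.35 × 10^-3 = 7.84 × 10^-4 mol
[BrO3^-] = 7.84 × 10^-4 / 0.0244 = 0.0321 mol/L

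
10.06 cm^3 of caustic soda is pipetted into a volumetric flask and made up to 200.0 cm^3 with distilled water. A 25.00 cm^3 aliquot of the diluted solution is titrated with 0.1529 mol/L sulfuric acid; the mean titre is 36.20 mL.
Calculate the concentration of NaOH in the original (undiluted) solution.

2 NaOH + H2SO4 → Na2SO4 + 2 H2O
n(H2SO4) = 0.03620 × 0.1529 = 5.535 × 10^-3 mol
From the 2:1 ratio, n(NaOH) in the aliquot = 2/1 × 5.535 × 10^-3 = 0.01107 mol
[NaOH]_dilute = 0.01107 / 0.02500 = 0.4428 mol/L
Dilution factor = 200.0 / 10.06 = 19.88
[NaOH]_stock = 0.4428 × 19.88 = 8.803 mol/L

8.803 mol/L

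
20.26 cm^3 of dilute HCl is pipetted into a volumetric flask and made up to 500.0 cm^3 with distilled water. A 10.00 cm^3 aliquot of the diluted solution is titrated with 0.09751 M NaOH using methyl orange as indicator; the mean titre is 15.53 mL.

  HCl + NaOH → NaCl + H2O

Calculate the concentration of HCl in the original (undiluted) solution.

3.737 M

n(NaOH) = 0.01553 × 0.09751 = 1.514 × 10^-3 mol
n(HCl) in the aliquot = 1.514 × 10^-3 mol (1:1 ratio)
[HCl]_dilute = 1.514 × 10^-3 / 0.01000 = 0.1514 mol/L
Dilution factor = 500.0 / 20.26 = 24.68
[HCl]_stock = 0.1514 × 24.68 = 3.737 mol/L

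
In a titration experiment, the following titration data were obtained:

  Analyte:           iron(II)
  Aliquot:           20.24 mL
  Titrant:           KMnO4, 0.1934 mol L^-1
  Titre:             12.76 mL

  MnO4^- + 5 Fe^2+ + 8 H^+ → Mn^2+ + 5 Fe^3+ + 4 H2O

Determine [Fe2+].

n(KMnO4) = 0.01276 L × 0.1934 mol/L = 2.468 × 10^-3 mol
From the 5:1 mole ratio, n(Fe2+) = 5/1 × 2.468 × 10^-3 = 0.01234 mol
[Fe2+] = 0.01234 mol / 0.02024 L = 0.6096 mol/L

0.6096 mol/L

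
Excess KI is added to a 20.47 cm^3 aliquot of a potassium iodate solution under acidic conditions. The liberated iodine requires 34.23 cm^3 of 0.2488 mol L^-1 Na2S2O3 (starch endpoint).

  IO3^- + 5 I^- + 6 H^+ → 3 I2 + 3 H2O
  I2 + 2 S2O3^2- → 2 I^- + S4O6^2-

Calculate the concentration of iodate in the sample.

0.06934 mol/L

n(S2O3^2-) = 0.03423 × 0.2488 = 8.516 × 10^-3 mol
n(I2) = n(S2O3^2-)/2 = 4.258 × 10^-3 mol
From the 1:3 ratio, n(IO3^-) in the aliquot = 1/3 × 4.258 × 10^-3 = 1.419 × 10^-3 mol
[IO3^-] = 1.419 × 10^-3 / 0.02047 = 0.06934 mol/L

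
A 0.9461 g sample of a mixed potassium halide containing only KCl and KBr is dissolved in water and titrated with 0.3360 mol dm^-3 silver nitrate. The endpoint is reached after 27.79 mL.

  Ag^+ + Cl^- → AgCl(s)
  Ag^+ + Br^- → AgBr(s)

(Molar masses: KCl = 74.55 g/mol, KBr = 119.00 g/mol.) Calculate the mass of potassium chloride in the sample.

n(AgNO3) = 0.02779 × 0.3360 = 9.337 × 10^-3 mol
Let x = n(KCl), y = n(KBr).
Titrant: 1x + 1y = 9.337 × 10^-3;  mass: 74.55x + 119.00y = 0.9461
Solving, x = 3.713 × 10^-3 mol, y = 5.624 × 10^-3 mol
mass of KCl = 3.713 × 10^-3 × 74.55 = 0.2768 g

0.2768 g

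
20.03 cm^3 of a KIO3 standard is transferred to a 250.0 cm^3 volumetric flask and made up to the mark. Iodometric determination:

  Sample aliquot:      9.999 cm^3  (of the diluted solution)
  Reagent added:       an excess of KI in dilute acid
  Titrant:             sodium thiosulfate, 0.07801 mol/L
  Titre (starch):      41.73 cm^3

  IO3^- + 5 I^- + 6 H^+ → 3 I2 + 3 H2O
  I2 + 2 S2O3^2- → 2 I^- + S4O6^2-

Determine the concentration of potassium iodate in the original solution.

0.6773 mol/L

n(S2O3^2-) = 0.04173 × 0.07801 = 3.255 × 10^-3 mol
n(I2) = n(S2O3^2-)/2 = 1.628 × 10^-3 mol
From the 1:3 ratio, n(IO3^-) in the aliquot = 1/3 × 1.628 × 10^-3 = 5.426 × 10^-4 mol
[IO3^-]_dilute = 5.426 × 10^-4 / 0.009999 = 0.05426 mol/L
[IO3^-]_original = 0.05426 × 250.0/20.03 = 0.6773 mol/L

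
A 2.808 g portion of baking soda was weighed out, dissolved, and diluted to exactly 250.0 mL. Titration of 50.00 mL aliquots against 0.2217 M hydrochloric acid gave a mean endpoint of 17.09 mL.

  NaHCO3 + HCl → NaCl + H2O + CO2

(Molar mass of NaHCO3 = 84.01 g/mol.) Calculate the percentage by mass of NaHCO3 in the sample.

56.68 %

n(HCl) per titration = 0.01709 × 0.2217 = 3.789 × 10^-3 mol
n(NaHCO3) in each aliquot = 3.789 × 10^-3 mol (1:1 ratio)
n(NaHCO3) in the whole flask = 3.789 × 10^-3 × 250.0/50.00 = 0.01894 mol
mass of NaHCO3 = 0.01894 × 84.01 = 1.592 g
% NaHCO3 = 1.592 / 2.808 × 100 = 56.68 %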